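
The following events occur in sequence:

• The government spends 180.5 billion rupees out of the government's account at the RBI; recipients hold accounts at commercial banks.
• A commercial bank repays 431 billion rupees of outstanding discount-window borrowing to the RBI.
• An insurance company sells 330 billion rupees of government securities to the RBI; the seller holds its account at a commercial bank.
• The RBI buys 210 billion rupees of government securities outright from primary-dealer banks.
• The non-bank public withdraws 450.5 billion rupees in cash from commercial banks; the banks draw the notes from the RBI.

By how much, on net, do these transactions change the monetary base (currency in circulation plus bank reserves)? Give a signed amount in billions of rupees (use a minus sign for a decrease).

RBI balance sheet:
  Assets:      Securities +540B, Loans to banks −431B
  Liabilities: Bank reserves −161B, Currency in circulation +450.5B, Government deposits −180.5B
Monetary base = currency + reserves: +450.5B + (−161B) = +289.5 billion.

+289.5 billion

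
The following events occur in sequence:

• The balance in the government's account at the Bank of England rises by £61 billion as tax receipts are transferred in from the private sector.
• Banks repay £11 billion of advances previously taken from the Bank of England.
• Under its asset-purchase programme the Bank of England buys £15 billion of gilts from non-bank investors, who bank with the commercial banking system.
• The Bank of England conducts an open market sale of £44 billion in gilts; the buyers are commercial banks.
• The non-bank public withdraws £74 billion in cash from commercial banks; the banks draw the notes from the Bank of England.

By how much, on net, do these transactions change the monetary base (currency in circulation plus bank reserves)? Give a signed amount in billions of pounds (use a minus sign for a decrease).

-£101 billion

Government account inflow £61 billion: reserves shift to a non-base liability → −£61B.
Discount-window repayment £11 billion: Bank of England balance sheet contracts → −£11B.
Asset purchase (from non-banks) £15 billion: Bank of England balance sheet expands → +£15B.
OMO sale (to banks) £44 billion: Bank of England balance sheet contracts → −£44B.
Currency withdrawal £74 billion: just a shift between currency and reserves — both are base money → 0.
Net: −61 − 11 + 15 − 44 + 0 = -£101 billion.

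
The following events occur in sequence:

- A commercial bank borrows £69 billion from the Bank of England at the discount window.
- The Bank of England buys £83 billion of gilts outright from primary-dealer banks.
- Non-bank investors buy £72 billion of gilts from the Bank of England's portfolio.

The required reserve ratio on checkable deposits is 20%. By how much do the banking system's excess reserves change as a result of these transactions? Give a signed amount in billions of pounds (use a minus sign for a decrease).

Discount-window loan £69 billion: reserves +£69B, deposits 0.
OMO purchase (from banks) £83 billion: reserves +£83B, deposits 0.
Asset sale (to non-banks) £72 billion: reserves −£72B, deposits −£72B.
Totals: Δreserves = +£80B, Δdeposits = −£72B.
Δrequired reserves = 20% × −£72B = −£14.4B.
Δexcess reserves = Δreserves − Δrequired = +£80B − (−£14.4B) = +£94.4 billion.

+£94.4 billion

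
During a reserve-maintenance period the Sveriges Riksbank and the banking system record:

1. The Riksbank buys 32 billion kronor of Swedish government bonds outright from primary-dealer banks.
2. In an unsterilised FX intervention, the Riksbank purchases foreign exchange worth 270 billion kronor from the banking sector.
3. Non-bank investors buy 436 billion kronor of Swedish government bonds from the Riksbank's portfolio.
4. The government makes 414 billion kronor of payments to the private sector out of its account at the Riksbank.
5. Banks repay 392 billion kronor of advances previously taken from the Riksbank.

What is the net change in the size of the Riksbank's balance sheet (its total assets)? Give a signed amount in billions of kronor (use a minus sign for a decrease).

-526 billion

OMO purchase (from banks) 32 billion kronor: a Riksbank asset is acquired → +32B.
FX purchase 270 billion kronor: a Riksbank asset is acquired → +270B.
Asset sale (to non-banks) 436 billion kronor: a Riksbank asset is shed → −436B.
Government spending 414 billion kronor: only the composition of liabilities changes → 0.
Discount-window repayment 392 billion kronor: a Riksbank asset is shed → −392B.
Net: 32 + 270 − 436 + 0 − 392 = -526 billion.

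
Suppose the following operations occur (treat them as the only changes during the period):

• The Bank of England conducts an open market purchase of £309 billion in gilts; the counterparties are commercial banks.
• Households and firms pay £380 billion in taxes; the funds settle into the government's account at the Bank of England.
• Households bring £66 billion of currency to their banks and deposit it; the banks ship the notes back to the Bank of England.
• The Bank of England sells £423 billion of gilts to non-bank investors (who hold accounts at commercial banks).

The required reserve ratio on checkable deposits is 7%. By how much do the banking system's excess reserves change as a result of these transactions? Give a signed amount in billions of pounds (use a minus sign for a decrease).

OMO purchase (from banks) £309 billion: reserves +£309B, deposits 0.
Government account inflow £380 billion: reserves −£380B, deposits −£380B.
Currency deposit £66 billion: reserves +£66B, deposits +£66B.
Asset sale (to non-banks) £423 billion: reserves −£423B, deposits −£423B.
Totals: Δreserves = −£428B, Δdeposits = −£737B.
Δrequired reserves = 7% × −£737B = −£51.59B.
Δexcess reserves = Δreserves − Δrequired = −£428B − (−£51.59B) = -£376.41 billion.

-£376.41 billion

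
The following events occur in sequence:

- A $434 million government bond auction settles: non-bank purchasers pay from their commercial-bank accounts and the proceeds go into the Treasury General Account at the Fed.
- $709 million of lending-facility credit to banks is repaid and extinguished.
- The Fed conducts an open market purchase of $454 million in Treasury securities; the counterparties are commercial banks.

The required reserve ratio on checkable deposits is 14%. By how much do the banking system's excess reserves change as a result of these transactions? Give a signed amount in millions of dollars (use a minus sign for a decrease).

-$628.24 million

Government account inflow $434 million: reserves −$434M, deposits −$434M.
Discount-window repayment $709 million: reserves −$709M, deposits 0.
OMO purchase (from banks) $454 million: reserves +$454M, deposits 0.
Totals: Δreserves = −$689M, Δdeposits = −$434M.
Δrequired reserves = 14% × −$434M = −$60.76M.
Δexcess reserves = Δreserves − Δrequired = −$689M − (−$60.76M) = -$628.24 million.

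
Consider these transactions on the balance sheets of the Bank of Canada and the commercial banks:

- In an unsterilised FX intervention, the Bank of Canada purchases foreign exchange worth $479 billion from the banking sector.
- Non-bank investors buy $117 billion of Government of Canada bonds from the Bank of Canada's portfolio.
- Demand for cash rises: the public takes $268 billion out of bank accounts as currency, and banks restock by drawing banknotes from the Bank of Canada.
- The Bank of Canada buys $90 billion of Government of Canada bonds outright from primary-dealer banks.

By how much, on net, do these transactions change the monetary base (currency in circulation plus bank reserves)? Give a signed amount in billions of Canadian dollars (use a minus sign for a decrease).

Bank of Canada balance sheet:
  Assets:      Securities −$27B, Foreign assets +$479B
  Liabilities: Bank reserves +$184B, Currency in circulation +$268B
Monetary base = currency + reserves: +$268B + (+$184B) = +$452 billion.

+$452 billion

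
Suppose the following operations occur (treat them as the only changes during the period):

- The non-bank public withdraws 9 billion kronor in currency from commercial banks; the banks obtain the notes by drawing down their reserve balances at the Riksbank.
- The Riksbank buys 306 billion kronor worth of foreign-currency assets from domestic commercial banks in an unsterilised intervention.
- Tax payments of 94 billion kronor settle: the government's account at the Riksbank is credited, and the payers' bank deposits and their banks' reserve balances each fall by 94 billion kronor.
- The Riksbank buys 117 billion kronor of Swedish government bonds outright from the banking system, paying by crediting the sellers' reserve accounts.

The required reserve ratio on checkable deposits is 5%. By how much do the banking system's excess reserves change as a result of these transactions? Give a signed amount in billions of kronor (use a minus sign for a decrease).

+325.15 billion

Currency withdrawal 9 billion kronor: reserves −9B, deposits −9B.
FX purchase 306 billion kronor: reserves +306B, deposits 0.
Government account inflow 94 billion kronor: reserves −94B, deposits −94B.
OMO purchase (from banks) 117 billion kronor: reserves +117B, deposits 0.
Totals: Δreserves = +320B, Δdeposits = −103B.
Δrequired reserves = 5% × −103B = −5.15B.
Δexcess reserves = Δreserves − Δrequired = +320B − (−5.15B) = +325.15 billion.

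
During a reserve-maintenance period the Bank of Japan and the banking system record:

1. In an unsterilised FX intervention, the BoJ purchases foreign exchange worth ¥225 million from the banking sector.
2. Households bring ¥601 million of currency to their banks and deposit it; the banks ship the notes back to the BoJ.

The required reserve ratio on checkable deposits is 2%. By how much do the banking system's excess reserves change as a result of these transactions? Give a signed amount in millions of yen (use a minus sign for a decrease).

FX purchase ¥225 million: reserves +¥225M, deposits 0.
Currency deposit ¥601 million: reserves +¥601M, deposits +¥601M.
Totals: Δreserves = +¥826M, Δdeposits = +¥601M.
Δrequired reserves = 2% × +¥601M = +¥12.02M.
Δexcess reserves = Δreserves − Δrequired = +¥826M − (+¥12.02M) = +¥813.98 million.

+¥813.98 million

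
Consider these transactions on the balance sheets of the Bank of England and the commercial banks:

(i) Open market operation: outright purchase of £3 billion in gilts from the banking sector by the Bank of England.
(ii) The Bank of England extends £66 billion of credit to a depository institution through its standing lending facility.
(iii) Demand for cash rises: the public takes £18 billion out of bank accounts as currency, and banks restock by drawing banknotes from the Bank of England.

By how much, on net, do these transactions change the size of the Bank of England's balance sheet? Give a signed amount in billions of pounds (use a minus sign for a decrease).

OMO purchase (from banks) £3 billion: a Bank of England asset is acquired → +£3B.
Discount-window loan £66 billion: a Bank of England asset is acquired → +£66B.
Currency withdrawal £18 billion: only the composition of liabilities changes → 0.
Net: 3 + 66 + 0 = +£69 billion.

+£69 billion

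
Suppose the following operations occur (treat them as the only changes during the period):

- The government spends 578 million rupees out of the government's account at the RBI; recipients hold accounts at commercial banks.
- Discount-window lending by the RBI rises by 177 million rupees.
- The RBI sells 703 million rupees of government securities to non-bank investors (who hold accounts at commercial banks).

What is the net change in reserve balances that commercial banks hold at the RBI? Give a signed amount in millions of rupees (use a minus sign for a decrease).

+52 million

Government spending 578 million rupees: government payments flow into bank reserve accounts → +578M.
Discount-window loan 177 million rupees: the loan is credited to the bank's reserve account → +177M.
Asset sale (to non-banks) 703 million rupees: the non-bank buyers' banks settle from reserves → −703M.
Net: 578 + 177 − 703 = +52 million.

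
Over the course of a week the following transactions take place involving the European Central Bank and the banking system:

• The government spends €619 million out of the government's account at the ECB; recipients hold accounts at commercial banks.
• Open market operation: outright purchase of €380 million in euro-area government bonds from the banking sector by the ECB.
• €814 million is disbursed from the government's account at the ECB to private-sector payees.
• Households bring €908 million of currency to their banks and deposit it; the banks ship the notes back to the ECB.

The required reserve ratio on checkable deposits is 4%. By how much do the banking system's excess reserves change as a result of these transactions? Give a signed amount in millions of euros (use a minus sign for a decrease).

Government spending €619 million: reserves +€619M, deposits +€619M.
OMO purchase (from banks) €380 million: reserves +€380M, deposits 0.
Government spending €814 million: reserves +€814M, deposits +€814M.
Currency deposit €908 million: reserves +€908M, deposits +€908M.
Totals: Δreserves = +€2721M, Δdeposits = +€2341M.
Δrequired reserves = 4% × +€2341M = +€93.64M.
Δexcess reserves = Δreserves − Δrequired = +€2721M − (+€93.64M) = +€2627.36 million.

+€2627.36 million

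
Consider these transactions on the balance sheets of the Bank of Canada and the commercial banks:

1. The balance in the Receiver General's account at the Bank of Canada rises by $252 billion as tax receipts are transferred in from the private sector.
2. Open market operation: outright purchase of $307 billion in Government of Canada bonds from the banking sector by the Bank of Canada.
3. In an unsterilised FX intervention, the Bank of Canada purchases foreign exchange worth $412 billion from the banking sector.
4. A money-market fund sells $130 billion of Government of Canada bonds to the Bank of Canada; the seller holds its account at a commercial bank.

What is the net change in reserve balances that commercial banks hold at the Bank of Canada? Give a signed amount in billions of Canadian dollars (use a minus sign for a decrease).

Bank of Canada balance sheet:
  Assets:      Securities +$437B, Foreign assets +$412B
  Liabilities: Bank reserves +$597B, Government deposits +$252B
So the change in reserve balances that commercial banks hold at the Bank of Canada is +$597 billion.

+$597 billion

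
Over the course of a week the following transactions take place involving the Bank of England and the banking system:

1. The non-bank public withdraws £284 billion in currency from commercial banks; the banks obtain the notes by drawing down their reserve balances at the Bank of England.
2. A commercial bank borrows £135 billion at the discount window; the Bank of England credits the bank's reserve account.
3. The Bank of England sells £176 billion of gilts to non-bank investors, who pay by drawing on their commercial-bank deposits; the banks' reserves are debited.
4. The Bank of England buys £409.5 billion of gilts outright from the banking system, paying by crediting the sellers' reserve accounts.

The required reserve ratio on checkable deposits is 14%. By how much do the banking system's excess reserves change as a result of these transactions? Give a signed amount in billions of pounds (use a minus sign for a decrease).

Currency withdrawal £284 billion: reserves −£284B, deposits −£284B.
Discount-window loan £135 billion: reserves +£135B, deposits 0.
Asset sale (to non-banks) £176 billion: reserves −£176B, deposits −£176B.
OMO purchase (from banks) £409.5 billion: reserves +£409.5B, deposits 0.
Totals: Δreserves = +£84.5B, Δdeposits = −£460B.
Δrequired reserves = 14% × −£460B = −£64.4B.
Δexcess reserves = Δreserves − Δrequired = +£84.5B − (−£64.4B) = +£148.9 billion.

+£148.9 billion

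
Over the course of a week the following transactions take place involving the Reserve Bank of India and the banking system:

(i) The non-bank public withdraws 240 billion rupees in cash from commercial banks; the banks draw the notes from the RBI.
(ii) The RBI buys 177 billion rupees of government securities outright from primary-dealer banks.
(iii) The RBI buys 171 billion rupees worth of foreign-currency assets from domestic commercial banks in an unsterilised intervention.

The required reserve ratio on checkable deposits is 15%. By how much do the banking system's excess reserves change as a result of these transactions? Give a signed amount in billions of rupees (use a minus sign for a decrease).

+144 billion

Currency withdrawal 240 billion rupees: reserves −240B, deposits −240B.
OMO purchase (from banks) 177 billion rupees: reserves +177B, deposits 0.
FX purchase 171 billion rupees: reserves +171B, deposits 0.
Totals: Δreserves = +108B, Δdeposits = −240B.
Δrequired reserves = 15% × −240B = −36B.
Δexcess reserves = Δreserves − Δrequired = +108B − (−36B) = +144 billion.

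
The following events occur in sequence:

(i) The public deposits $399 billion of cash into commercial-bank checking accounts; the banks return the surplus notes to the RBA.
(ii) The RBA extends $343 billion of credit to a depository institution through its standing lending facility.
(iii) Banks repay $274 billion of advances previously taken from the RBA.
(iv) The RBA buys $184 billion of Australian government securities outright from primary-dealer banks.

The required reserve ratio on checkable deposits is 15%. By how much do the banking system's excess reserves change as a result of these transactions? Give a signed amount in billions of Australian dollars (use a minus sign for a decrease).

+$592.15 billion

Currency deposit $399 billion: reserves +$399B, deposits +$399B.
Discount-window loan $343 billion: reserves +$343B, deposits 0.
Discount-window repayment $274 billion: reserves −$274B, deposits 0.
OMO purchase (from banks) $184 billion: reserves +$184B, deposits 0.
Totals: Δreserves = +$652B, Δdeposits = +$399B.
Δrequired reserves = 15% × +$399B = +$59.85B.
Δexcess reserves = Δreserves − Δrequired = +$652B − (+$59.85B) = +$592.15 billion.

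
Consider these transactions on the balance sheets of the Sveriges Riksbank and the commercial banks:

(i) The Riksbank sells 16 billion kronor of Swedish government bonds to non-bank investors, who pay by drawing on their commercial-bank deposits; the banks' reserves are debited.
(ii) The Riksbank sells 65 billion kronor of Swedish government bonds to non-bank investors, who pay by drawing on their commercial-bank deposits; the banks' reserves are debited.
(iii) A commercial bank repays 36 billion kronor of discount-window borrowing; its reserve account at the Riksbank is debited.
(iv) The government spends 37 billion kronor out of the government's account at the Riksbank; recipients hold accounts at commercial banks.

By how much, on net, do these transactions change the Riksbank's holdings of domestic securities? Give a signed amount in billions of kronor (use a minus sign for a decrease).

Riksbank balance sheet:
  Assets:      Securities −81B, Loans to banks −36B
  Liabilities: Bank reserves −80B, Government deposits −37B
Commercial banking system:
  Assets:      Reserves at CB −80B
  Liabilities: Checkable deposits −44B, Borrowings from CB −36B
So the change in the Riksbank's holdings of domestic securities is -81 billion.

-81 billion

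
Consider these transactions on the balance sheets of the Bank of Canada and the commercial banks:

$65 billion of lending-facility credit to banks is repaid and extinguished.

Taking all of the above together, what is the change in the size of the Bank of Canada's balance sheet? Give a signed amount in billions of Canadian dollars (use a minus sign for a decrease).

Bank of Canada balance sheet:
  Assets:      Loans to banks −$65B
  Liabilities: Bank reserves −$65B
Commercial banking system:
  Assets:      Reserves at CB −$65B
  Liabilities: Borrowings from CB −$65B
Change in total Bank of Canada assets = -$65 billion.

-$65 billion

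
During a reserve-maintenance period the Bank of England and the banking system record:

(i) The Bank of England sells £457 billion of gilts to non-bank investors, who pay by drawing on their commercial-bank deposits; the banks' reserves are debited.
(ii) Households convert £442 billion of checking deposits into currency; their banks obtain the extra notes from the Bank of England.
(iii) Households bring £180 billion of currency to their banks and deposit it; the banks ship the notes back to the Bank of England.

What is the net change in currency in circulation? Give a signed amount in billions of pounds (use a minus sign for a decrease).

+£262 billion

Asset sale (to non-banks) £457 billion: no currency enters or leaves circulation → 0.
Currency withdrawal £442 billion: notes leave the central bank → +£442B.
Currency deposit £180 billion: notes return to the central bank → −£180B.
Net: 0 + 442 − 180 = +£262 billion.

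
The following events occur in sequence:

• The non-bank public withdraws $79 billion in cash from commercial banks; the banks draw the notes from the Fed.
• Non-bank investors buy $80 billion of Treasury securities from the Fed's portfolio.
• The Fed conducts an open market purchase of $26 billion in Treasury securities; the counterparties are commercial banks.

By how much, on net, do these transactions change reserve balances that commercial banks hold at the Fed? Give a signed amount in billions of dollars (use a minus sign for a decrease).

-$133 billion

Fed balance sheet:
  Assets:      Securities −$54B
  Liabilities: Bank reserves −$133B, Currency in circulation +$79B
Commercial banking system:
  Assets:      Reserves at CB −$133B, Securities −$26B
  Liabilities: Checkable deposits −$159B
So the change in reserve balances that commercial banks hold at the Fed is -$133 billion.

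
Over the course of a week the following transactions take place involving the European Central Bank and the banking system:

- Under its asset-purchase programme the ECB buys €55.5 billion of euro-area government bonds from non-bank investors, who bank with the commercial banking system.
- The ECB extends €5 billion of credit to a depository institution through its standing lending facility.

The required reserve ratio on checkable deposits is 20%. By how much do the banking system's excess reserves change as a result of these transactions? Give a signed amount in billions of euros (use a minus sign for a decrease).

+€49.4 billion

Asset purchase (from non-banks) €55.5 billion: reserves +€55.5B, deposits +€55.5B.
Discount-window loan €5 billion: reserves +€5B, deposits 0.
Totals: Δreserves = +€60.5B, Δdeposits = +€55.5B.
Δrequired reserves = 20% × +€55.5B = +€11.1B.
Δexcess reserves = Δreserves − Δrequired = +€60.5B − (+€11.1B) = +€49.4 billion.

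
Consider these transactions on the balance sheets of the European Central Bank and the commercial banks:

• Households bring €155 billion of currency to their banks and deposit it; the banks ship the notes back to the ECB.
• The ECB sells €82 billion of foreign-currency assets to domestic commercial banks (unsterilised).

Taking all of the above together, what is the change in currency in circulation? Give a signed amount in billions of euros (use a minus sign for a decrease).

-€155 billion

ECB balance sheet:
  Assets:      Foreign assets −€82B
  Liabilities: Bank reserves +€73B, Currency in circulation −€155B
So the change in currency in circulation is -€155 billion.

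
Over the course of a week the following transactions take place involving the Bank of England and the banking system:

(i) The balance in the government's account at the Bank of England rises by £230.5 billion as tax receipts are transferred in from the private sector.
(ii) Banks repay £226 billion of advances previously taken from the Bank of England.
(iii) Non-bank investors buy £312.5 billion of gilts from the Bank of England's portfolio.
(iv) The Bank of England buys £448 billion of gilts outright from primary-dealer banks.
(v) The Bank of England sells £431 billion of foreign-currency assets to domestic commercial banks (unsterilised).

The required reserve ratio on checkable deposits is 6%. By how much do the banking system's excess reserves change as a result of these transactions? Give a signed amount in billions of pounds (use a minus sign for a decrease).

-£719.42 billion

Government account inflow £230.5 billion: reserves −£230.5B, deposits −£230.5B.
Discount-window repayment £226 billion: reserves −£226B, deposits 0.
Asset sale (to non-banks) £312.5 billion: reserves −£312.5B, deposits −£312.5B.
OMO purchase (from banks) £448 billion: reserves +£448B, deposits 0.
FX sale £431 billion: reserves −£431B, deposits 0.
Totals: Δreserves = −£752B, Δdeposits = −£543B.
Δrequired reserves = 6% × −£543B = −£32.58B.
Δexcess reserves = Δreserves − Δrequired = −£752B − (−£32.58B) = -£719.42 billion.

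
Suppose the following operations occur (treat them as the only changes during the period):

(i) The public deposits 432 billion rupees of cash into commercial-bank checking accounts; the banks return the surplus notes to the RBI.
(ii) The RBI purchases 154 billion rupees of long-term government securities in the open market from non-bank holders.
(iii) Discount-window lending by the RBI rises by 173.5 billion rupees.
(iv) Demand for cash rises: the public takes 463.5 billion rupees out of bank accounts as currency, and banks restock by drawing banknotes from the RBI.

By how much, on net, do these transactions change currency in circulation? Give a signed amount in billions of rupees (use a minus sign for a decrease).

+31.5 billion

RBI balance sheet:
  Assets:      Securities +154B, Loans to banks +173.5B
  Liabilities: Bank reserves +296B, Currency in circulation +31.5B
Commercial banking system:
  Assets:      Reserves at CB +296B
  Liabilities: Checkable deposits +122.5B, Borrowings from CB +173.5B
So the change in currency in circulation is +31.5 billion.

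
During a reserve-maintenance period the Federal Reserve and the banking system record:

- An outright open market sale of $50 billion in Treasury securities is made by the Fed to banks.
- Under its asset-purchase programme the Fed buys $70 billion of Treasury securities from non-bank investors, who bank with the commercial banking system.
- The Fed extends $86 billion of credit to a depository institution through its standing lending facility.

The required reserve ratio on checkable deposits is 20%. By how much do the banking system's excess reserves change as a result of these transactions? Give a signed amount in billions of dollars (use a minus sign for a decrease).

OMO sale (to banks) $50 billion: reserves −$50B, deposits 0.
Asset purchase (from non-banks) $70 billion: reserves +$70B, deposits +$70B.
Discount-window loan $86 billion: reserves +$86B, deposits 0.
Totals: Δreserves = +$106B, Δdeposits = +$70B.
Δrequired reserves = 20% × +$70B = +$14B.
Δexcess reserves = Δreserves − Δrequired = +$106B − (+$14B) = +$92 billion.

+$92 billion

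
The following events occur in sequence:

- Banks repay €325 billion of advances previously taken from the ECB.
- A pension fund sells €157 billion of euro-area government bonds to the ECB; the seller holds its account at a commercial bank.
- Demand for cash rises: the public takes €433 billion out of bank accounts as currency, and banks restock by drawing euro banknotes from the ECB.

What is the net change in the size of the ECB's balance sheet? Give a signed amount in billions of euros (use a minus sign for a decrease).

-€168 billion

ECB balance sheet:
  Assets:      Securities +€157B, Loans to banks −€325B
  Liabilities: Bank reserves −€601B, Currency in circulation +€433B
Change in total ECB assets = -€168 billion.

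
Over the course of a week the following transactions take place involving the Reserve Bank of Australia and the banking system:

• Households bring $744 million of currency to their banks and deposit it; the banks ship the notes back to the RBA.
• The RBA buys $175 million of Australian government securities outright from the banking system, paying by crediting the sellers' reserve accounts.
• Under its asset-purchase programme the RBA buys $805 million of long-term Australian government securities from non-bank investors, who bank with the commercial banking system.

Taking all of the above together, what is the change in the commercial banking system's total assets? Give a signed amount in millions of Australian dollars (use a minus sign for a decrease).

+$1549 million

RBA balance sheet:
  Assets:      Securities +$980M
  Liabilities: Bank reserves +$1724M, Currency in circulation −$744M
Commercial banking system:
  Assets:      Reserves at CB +$1724M, Securities −$175M
  Liabilities: Checkable deposits +$1549M
Change in total bank assets = +$1549 million.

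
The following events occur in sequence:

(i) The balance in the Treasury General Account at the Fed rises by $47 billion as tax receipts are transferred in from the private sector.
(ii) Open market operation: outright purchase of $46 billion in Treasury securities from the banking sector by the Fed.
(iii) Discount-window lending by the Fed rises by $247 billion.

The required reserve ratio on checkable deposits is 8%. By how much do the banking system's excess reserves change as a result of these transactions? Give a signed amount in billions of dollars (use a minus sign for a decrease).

Government account inflow $47 billion: reserves −$47B, deposits −$47B.
OMO purchase (from banks) $46 billion: reserves +$46B, deposits 0.
Discount-window loan $247 billion: reserves +$247B, deposits 0.
Totals: Δreserves = +$246B, Δdeposits = −$47B.
Δrequired reserves = 8% × −$47B = −$3.76B.
Δexcess reserves = Δreserves − Δrequired = +$246B − (−$3.76B) = +$249.76 billion.

+$249.76 billion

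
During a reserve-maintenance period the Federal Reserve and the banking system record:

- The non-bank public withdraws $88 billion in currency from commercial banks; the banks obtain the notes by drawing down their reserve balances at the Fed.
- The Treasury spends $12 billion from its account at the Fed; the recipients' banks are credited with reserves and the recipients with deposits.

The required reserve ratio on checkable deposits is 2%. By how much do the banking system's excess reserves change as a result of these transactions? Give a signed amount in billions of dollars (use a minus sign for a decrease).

Currency withdrawal $88 billion: reserves −$88B, deposits −$88B.
Government spending $12 billion: reserves +$12B, deposits +$12B.
Totals: Δreserves = −$76B, Δdeposits = −$76B.
Δrequired reserves = 2% × −$76B = −$1.52B.
Δexcess reserves = Δreserves − Δrequired = −$76B − (−$1.52B) = -$74.48 billion.

-$74.48 billion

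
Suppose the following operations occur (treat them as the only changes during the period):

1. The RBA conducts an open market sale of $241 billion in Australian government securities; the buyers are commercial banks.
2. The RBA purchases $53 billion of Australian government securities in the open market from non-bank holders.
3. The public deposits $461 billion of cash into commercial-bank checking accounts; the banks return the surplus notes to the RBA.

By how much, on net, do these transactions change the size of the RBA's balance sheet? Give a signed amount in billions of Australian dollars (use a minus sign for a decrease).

-$188 billion

OMO sale (to banks) $241 billion: an RBA asset is shed → −$241B.
Asset purchase (from non-banks) $53 billion: an RBA asset is acquired → +$53B.
Currency deposit $461 billion: only the composition of liabilities changes → 0.
Net: −241 + 53 + 0 = -$188 billion.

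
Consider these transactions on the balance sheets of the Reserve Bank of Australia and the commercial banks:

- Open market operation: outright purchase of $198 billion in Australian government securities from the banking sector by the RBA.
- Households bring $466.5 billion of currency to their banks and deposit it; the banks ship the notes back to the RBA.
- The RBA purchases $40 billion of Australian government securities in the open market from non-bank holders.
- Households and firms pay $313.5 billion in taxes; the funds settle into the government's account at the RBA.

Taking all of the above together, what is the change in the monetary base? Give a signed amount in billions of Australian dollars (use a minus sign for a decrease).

RBA balance sheet:
  Assets:      Securities +$238B
  Liabilities: Bank reserves +$391B, Currency in circulation −$466.5B, Government deposits +$313.5B
Commercial banking system:
  Assets:      Reserves at CB +$391B, Securities −$198B
  Liabilities: Checkable deposits +$193B
Monetary base = currency + reserves: −$466.5B + (+$391B) = -$75.5 billion.

-$75.5 billion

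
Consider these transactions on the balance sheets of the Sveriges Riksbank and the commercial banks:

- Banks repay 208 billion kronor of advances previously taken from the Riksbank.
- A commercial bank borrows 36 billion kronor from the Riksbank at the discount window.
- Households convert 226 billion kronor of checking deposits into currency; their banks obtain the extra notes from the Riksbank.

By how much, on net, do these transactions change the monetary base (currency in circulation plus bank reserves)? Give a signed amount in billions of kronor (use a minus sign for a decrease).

-172 billion

Discount-window repayment 208 billion kronor: Riksbank balance sheet contracts → −208B.
Discount-window loan 36 billion kronor: Riksbank balance sheet expands → +36B.
Currency withdrawal 226 billion kronor: just a shift between currency and reserves — both are base money → 0.
Net: −208 + 36 + 0 = -172 billion.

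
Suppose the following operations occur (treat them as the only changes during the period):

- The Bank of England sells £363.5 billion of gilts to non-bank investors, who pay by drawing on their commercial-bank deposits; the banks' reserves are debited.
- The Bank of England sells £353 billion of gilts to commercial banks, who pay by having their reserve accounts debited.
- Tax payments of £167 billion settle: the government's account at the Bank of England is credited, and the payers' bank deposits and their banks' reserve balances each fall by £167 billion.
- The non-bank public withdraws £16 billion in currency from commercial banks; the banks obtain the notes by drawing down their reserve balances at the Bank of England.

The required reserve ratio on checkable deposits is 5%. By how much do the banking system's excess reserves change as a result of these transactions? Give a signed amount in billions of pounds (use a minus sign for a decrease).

Asset sale (to non-banks) £363.5 billion: reserves −£363.5B, deposits −£363.5B.
OMO sale (to banks) £353 billion: reserves −£353B, deposits 0.
Government account inflow £167 billion: reserves −£167B, deposits −£167B.
Currency withdrawal £16 billion: reserves −£16B, deposits −£16B.
Totals: Δreserves = −£899.5B, Δdeposits = −£546.5B.
Δrequired reserves = 5% × −£546.5B = −£27.325B.
Δexcess reserves = Δreserves − Δrequired = −£899.5B − (−£27.325B) = -£872.175 billion.

-£872.175 billion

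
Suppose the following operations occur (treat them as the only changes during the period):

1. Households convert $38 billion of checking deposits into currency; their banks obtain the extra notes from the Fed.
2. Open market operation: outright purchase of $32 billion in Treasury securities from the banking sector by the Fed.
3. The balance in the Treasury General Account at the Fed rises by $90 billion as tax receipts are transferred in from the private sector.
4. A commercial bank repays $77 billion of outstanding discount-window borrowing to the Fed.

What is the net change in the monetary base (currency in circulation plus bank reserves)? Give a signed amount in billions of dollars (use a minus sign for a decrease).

Currency withdrawal $38 billion: just a shift between currency and reserves — both are base money → 0.
OMO purchase (from banks) $32 billion: Fed balance sheet expands → +$32B.
Government account inflow $90 billion: reserves shift to a non-base liability → −$90B.
Discount-window repayment $77 billion: Fed balance sheet contracts → −$77B.
Net: 0 + 32 − 90 − 77 = -$135 billion.

-$135 billion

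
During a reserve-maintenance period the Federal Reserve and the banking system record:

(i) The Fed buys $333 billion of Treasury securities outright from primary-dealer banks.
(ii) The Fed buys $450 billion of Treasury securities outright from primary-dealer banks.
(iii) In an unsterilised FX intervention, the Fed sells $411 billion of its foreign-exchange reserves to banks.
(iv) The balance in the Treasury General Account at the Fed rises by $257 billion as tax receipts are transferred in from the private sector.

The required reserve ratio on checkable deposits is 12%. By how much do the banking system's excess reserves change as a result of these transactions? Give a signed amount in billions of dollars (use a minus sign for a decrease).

OMO purchase (from banks) $333 billion: reserves +$333B, deposits 0.
OMO purchase (from banks) $450 billion: reserves +$450B, deposits 0.
FX sale $411 billion: reserves −$411B, deposits 0.
Government account inflow $257 billion: reserves −$257B, deposits −$257B.
Totals: Δreserves = +$115B, Δdeposits = −$257B.
Δrequired reserves = 12% × −$257B = −$30.84B.
Δexcess reserves = Δreserves − Δrequired = +$115B − (−$30.84B) = +$145.84 billion.

+$145.84 billion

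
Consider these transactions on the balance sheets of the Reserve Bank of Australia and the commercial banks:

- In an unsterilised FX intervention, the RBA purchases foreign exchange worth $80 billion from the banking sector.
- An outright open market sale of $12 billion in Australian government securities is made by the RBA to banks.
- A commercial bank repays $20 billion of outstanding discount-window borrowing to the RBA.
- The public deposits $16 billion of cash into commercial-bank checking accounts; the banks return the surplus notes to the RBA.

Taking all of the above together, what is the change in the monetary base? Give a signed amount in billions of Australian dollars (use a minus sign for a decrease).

RBA balance sheet:
  Assets:      Securities −$12B, Loans to banks −$20B, Foreign assets +$80B
  Liabilities: Bank reserves +$64B, Currency in circulation −$16B
Commercial banking system:
  Assets:      Reserves at CB +$64B, Securities +$12B, Foreign assets −$80B
  Liabilities: Checkable deposits +$16B, Borrowings from CB −$20B
Monetary base = currency + reserves: −$16B + (+$64B) = +$48 billion.

+$48 billion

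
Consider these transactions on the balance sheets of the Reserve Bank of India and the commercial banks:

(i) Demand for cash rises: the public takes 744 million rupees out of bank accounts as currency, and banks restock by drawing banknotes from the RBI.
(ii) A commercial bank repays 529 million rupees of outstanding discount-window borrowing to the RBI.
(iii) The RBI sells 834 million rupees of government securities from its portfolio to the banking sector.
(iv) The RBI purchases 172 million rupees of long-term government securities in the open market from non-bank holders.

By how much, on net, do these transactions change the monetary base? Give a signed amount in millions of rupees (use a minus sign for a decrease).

RBI balance sheet:
  Assets:      Securities −662M, Loans to banks −529M
  Liabilities: Bank reserves −1935M, Currency in circulation +744M
Commercial banking system:
  Assets:      Reserves at CB −1935M, Securities +834M
  Liabilities: Checkable deposits −572M, Borrowings from CB −529M
Monetary base = currency + reserves: +744M + (−1935M) = -1191 million.

-1191 million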